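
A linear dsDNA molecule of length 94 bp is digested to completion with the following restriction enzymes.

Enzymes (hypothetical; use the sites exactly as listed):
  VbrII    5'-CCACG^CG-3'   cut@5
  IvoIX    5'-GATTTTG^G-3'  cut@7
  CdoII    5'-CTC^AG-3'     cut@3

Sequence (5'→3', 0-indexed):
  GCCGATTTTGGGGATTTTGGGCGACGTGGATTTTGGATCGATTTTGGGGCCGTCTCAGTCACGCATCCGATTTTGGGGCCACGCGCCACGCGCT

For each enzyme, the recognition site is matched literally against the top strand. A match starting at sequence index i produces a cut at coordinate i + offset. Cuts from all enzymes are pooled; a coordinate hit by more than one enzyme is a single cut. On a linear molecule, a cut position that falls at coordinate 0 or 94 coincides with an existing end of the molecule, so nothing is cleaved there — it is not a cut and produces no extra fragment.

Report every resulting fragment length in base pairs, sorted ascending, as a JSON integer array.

[4,7,8,9,10,10,11,16,19]

Site scan:
  VbrII CCACGCG/5: at [78, 85] ⇒ [83, 90]
  IvoIX GATTTTGG/7: at [3, 12, 28, 39, 68] ⇒ [10, 19, 35, 46, 75]
  CdoII CTCAG/3: at [53] ⇒ [56]

Pooled cuts: [10, 19, 35, 46, 56, 75, 83, 90]

Fragment lengths:
  [0,10): 10 bp
  [10,19): 9 bp
  [19,35): 16 bp
  [35,46): 11 bp
  [46,56): 10 bp
  [56,75): 19 bp
  [75,83): 8 bp
  [83,90): 7 bp
  [90,94): 4 bp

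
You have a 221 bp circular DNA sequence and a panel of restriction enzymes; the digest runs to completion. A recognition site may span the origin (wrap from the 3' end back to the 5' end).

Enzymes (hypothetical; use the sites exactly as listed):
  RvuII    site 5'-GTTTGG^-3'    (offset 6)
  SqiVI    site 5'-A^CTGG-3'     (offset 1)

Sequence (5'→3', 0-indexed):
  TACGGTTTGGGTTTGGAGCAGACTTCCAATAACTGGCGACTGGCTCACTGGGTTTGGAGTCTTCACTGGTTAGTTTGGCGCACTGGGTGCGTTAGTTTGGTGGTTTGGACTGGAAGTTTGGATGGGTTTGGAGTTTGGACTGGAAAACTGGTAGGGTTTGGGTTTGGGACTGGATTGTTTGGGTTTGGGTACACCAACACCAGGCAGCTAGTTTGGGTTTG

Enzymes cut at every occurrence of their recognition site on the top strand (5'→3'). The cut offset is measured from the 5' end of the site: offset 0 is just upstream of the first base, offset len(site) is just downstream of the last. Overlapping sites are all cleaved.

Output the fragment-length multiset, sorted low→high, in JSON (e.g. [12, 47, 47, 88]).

[1,1,2,4,6,6,6,7,7,8,8,8,8,10,10,12,13,13,14,15,16,18,28]

Per-enzyme occurrences:
  RvuII (GTTTGG, off=6): starts [4, 10, 51, 72, 94, 102, 115, 125, 132, 155, 161, 176, 182, 210] → cuts [10, 16, 57, 78, 100, 108, 121, 131, 138, 161, 167, 182, 188, 216]
  SqiVI (ACTGG, off=1): starts [31, 38, 46, 64, 81, 108, 138, 146, 168] → cuts [32, 39, 47, 65, 82, 109, 139, 147, 169]

Pooled cuts: [10, 16, 32, 39, 47, 57, 65, 78, 82, 100, 108, 109, 121, 131, 138, 139, 147, 161, 167, 169, 182, 188, 216]

Fragments:
  10→16: 6 bp
  16→32: 16 bp
  32→39: 7 bp
  39→47: 8 bp
  47→57: 10 bp
  57→65: 8 bp
  65→78: 13 bp
  78→82: 4 bp
  82→100: 18 bp
  100→108: 8 bp
  108→109: 1 bp
  109→121: 12 bp
  121→131: 10 bp
  131→138: 7 bp
  138→139: 1 bp
  139→147: 8 bp
  147→161: 14 bp
  161→167: 6 bp
  167→169: 2 bp
  169→182: 13 bp
  182→188: 6 bp
  188→216: 28 bp
  216→10 (wrap): 221-216+10 = 15 bp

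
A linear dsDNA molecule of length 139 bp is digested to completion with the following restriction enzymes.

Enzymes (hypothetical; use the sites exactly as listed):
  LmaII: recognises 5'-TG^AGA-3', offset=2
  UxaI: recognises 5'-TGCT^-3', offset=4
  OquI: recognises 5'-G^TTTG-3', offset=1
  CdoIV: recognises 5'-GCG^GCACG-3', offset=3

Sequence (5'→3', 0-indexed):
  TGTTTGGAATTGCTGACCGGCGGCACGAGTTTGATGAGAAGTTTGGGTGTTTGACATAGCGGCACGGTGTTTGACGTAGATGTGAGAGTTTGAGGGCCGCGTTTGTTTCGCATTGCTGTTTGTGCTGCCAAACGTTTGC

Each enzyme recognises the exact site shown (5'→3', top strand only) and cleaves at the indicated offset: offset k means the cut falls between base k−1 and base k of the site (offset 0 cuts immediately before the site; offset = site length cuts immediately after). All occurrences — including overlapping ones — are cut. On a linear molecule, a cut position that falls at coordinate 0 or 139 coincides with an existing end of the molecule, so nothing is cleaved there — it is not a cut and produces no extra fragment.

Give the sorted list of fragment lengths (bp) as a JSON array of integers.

Scan for sites:
  LmaII TGAGA/2: at [34, 82] ⇒ [36, 84]
  UxaI TGCT/4: at [10, 113, 122] ⇒ [14, 117, 126]
  OquI GTTTG/1: at [1, 28, 40, 48, 68, 87, 100, 117, 133] ⇒ [2, 29, 41, 49, 69, 88, 101, 118, 134]
  CdoIV GCGGCACG/3: at [19, 58] ⇒ [22, 61]

All cut coordinates (distinct, sorted): [2, 14, 22, 29, 36, 41, 49, 61, 69, 84, 88, 101, 117, 118, 126, 134]

Fragments:
  [0,2): 2 bp
  [2,14): 12 bp
  [14,22): 8 bp
  [22,29): 7 bp
  [29,36): 7 bp
  [36,41): 5 bp
  [41,49): 8 bp
  [49,61): 12 bp
  [61,69): 8 bp
  [69,84): 15 bp
  [84,88): 4 bp
  [88,101): 13 bp
  [101,117): 16 bp
  [117,118): 1 bp
  [118,126): 8 bp
  [126,134): 8 bp
  [134,139): 5 bp

[1,2,4,5,5,7,7,8,8,8,8,8,12,12,13,15,16]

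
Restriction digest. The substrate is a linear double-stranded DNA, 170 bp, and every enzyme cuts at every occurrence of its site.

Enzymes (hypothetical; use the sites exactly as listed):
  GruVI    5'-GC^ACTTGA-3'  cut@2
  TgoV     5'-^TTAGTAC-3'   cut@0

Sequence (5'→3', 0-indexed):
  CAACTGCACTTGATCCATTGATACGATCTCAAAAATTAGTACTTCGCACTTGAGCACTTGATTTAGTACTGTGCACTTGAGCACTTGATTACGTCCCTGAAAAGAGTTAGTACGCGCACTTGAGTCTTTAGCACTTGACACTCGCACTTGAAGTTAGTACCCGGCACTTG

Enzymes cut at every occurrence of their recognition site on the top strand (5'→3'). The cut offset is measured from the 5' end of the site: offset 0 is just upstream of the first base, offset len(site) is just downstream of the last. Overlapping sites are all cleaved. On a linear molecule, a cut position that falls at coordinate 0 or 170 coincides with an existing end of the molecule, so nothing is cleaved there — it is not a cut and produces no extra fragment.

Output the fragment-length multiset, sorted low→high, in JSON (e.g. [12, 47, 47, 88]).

Per-enzyme occurrences:
  GruVI (GCACTTGA, off=2): starts [5, 45, 53, 72, 80, 115, 130, 143] → cuts [7, 47, 55, 74, 82, 117, 132, 145]
  TgoV (TTAGTAC, off=0): starts [35, 62, 106, 153] → cuts [35, 62, 106, 153]

All cut coordinates (distinct, sorted): [7, 35, 47, 55, 62, 74, 82, 106, 117, 132, 145, 153]

Fragments:
  [0,7): 7 bp
  [7,35): 28 bp
  [35,47): 12 bp
  [47,55): 8 bp
  [55,62): 7 bp
  [62,74): 12 bp
  [74,82): 8 bp
  [82,106): 24 bp
  [106,117): 11 bp
  [117,132): 15 bp
  [132,145): 13 bp
  [145,153): 8 bp
  [153,170): 17 bp

[7,7,8,8,8,11,12,12,13,15,17,24,28]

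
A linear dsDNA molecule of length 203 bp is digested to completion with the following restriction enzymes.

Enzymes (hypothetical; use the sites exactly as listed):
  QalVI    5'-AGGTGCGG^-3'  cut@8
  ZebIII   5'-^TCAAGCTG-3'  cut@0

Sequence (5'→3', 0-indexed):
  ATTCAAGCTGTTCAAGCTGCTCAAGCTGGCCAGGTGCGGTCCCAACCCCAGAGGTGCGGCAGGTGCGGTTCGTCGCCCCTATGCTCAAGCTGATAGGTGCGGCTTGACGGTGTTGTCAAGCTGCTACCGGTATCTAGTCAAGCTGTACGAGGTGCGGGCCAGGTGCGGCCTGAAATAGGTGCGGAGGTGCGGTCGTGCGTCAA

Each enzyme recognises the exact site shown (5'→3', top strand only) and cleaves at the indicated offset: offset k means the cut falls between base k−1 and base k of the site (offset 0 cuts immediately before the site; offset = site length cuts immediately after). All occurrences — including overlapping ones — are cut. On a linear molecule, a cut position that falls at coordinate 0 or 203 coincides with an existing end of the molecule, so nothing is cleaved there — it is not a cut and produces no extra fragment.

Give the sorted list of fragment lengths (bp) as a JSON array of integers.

[2,8,9,9,9,11,11,13,16,16,18,19,20,20,22]

Site scan:
  QalVI AGGTGCGG/8: at [31, 51, 60, 94, 149, 160, 176, 184] ⇒ [39, 59, 68, 102, 157, 168, 184, 192]
  ZebIII TCAAGCTG/0: at [2, 11, 20, 84, 115, 137] ⇒ [2, 11, 20, 84, 115, 137]

Pooled cuts: [2, 11, 20, 39, 59, 68, 84, 102, 115, 137, 157, 168, 184, 192]

Fragments:
  [0,2): 2 bp
  [2,11): 9 bp
  [11,20): 9 bp
  [20,39): 19 bp
  [39,59): 20 bp
  [59,68): 9 bp
  [68,84): 16 bp
  [84,102): 18 bp
  [102,115): 13 bp
  [115,137): 22 bp
  [137,157): 20 bp
  [157,168): 11 bp
  [168,184): 16 bp
  [184,192): 8 bp
  [192,203): 11 bp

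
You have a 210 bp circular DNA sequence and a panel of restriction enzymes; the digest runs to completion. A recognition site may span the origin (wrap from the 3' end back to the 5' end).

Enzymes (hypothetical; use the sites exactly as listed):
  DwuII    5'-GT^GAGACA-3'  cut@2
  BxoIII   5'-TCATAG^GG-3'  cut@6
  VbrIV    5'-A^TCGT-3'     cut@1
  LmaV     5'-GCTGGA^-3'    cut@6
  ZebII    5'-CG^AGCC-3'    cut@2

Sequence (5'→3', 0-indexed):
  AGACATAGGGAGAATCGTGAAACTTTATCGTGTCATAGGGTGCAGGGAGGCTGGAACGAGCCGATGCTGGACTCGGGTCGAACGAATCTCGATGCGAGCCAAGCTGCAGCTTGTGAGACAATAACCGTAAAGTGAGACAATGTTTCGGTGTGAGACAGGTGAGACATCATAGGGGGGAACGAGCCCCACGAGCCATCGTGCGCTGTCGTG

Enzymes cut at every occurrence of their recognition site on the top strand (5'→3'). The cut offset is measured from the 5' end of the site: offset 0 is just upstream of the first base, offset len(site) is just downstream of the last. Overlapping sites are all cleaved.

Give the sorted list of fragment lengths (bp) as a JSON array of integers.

Per-enzyme occurrences:
  DwuII GTGAGACA/2: at [112, 131, 149, 158, 207] ⇒ [114, 133, 151, 160, 209]
  BxoIII TCATAGGG/6: at [32, 166] ⇒ [38, 172]
  VbrIV ATCGT/1: at [13, 26, 194] ⇒ [14, 27, 195]
  LmaV GCTGGA/6: at [49, 65] ⇒ [55, 71]
  ZebII CGAGCC/2: at [56, 94, 179, 188] ⇒ [58, 96, 181, 190]

Pooled cuts: [14, 27, 38, 55, 58, 71, 96, 114, 133, 151, 160, 172, 181, 190, 195, 209]

Fragments:
  14→27: 13 bp
  27→38: 11 bp
  38→55: 17 bp
  55→58: 3 bp
  58→71: 13 bp
  71→96: 25 bp
  96→114: 18 bp
  114→133: 19 bp
  133→151: 18 bp
  151→160: 9 bp
  160→172: 12 bp
  172→181: 9 bp
  181→190: 9 bp
  190→195: 5 bp
  195→209: 14 bp
  209→14 (wrap): 210-209+14 = 15 bp

[3,5,9,9,9,11,12,13,13,14,15,17,18,18,19,25]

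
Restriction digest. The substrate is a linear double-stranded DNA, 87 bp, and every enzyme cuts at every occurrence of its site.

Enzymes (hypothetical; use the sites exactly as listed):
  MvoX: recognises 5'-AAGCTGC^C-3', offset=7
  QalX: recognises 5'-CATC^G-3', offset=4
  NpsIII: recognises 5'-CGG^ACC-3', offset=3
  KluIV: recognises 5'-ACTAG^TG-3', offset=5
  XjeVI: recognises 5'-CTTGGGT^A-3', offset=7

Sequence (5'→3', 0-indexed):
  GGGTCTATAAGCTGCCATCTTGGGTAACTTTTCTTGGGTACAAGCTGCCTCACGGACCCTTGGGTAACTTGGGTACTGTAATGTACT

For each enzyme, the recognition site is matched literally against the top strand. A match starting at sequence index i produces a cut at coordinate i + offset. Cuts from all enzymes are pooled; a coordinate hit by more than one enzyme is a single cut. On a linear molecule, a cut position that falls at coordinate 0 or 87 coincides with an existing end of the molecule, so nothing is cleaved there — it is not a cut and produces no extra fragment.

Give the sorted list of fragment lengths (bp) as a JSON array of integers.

Site scan:
  MvoX AAGCTGCC/7: at [8, 41] ⇒ [15, 48]
  QalX (CATCG, off=4): no sites
  NpsIII CGGACC/3: at [52] ⇒ [55]
  KluIV (ACTAGTG, off=5): no sites
  XjeVI CTTGGGTA/7: at [18, 32, 58, 67] ⇒ [25, 39, 65, 74]

All cut coordinates (distinct, sorted): [15, 25, 39, 48, 55, 65, 74]

Fragment lengths:
  [0,15): 15 bp
  [15,25): 10 bp
  [25,39): 14 bp
  [39,48): 9 bp
  [48,55): 7 bp
  [55,65): 10 bp
  [65,74): 9 bp
  [74,87): 13 bp

[7,9,9,10,10,13,14,15]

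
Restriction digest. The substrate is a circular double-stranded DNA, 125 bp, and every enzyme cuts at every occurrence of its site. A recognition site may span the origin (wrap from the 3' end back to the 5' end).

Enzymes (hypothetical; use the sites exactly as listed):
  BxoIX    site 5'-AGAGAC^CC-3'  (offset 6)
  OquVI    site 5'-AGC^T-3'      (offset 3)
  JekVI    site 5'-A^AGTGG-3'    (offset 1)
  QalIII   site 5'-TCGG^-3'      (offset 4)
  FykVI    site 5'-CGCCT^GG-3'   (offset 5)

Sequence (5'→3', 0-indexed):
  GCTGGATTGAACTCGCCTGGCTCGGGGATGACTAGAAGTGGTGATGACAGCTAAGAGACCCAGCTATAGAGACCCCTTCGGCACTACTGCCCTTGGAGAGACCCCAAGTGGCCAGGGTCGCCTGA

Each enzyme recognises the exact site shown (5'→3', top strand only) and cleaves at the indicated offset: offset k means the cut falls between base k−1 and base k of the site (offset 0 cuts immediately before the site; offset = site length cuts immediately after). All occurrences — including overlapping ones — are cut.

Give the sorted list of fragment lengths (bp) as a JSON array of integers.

[4,5,7,8,8,9,11,15,16,21,21]

Site scan:
  BxoIX (AGAGACCC, off=6): starts [53, 67, 96] → cuts [59, 73, 102]
  OquVI (AGCT, off=3): starts [48, 61, 124] → cuts [2, 51, 64]
  JekVI (AAGTGG, off=1): starts [35, 105] → cuts [36, 106]
  QalIII (TCGG, off=4): starts [21, 77] → cuts [25, 81]
  FykVI (CGCCTGG, off=5): starts [13] → cuts [18]

Pooled cuts: [2, 18, 25, 36, 51, 59, 64, 73, 81, 102, 106]

Fragment lengths:
  2→18: 16 bp
  18→25: 7 bp
  25→36: 11 bp
  36→51: 15 bp
  51→59: 8 bp
  59→64: 5 bp
  64→73: 9 bp
  73→81: 8 bp
  81→102: 21 bp
  102→106: 4 bp
  106→2 (wrap): 125-106+2 = 21 bp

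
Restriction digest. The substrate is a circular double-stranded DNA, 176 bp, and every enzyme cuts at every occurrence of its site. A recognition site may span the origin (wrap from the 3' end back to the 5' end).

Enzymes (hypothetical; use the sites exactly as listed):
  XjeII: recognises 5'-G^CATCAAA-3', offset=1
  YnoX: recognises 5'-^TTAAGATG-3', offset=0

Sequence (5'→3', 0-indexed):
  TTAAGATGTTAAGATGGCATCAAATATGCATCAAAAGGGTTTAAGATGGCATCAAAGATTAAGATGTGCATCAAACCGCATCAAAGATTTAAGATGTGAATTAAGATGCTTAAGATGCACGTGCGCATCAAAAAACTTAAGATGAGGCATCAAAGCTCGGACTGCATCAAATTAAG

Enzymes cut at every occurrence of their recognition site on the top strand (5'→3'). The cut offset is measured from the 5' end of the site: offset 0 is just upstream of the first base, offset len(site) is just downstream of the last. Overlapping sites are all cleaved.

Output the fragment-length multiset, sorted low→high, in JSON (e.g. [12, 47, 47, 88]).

Site scan:
  XjeII GCATCAAA/1: at [16, 27, 48, 67, 77, 124, 146, 163] ⇒ [17, 28, 49, 68, 78, 125, 147, 164]
  YnoX TTAAGATG/0: at [0, 8, 40, 58, 88, 100, 109, 136] ⇒ [0, 8, 40, 58, 88, 100, 109, 136]

Pooled cuts: [0, 8, 17, 28, 40, 49, 58, 68, 78, 88, 100, 109, 125, 136, 147, 164]

Fragment lengths:
  0→8: 8 bp
  8→17: 9 bp
  17→28: 11 bp
  28→40: 12 bp
  40→49: 9 bp
  49→58: 9 bp
  58→68: 10 bp
  68→78: 10 bp
  78→88: 10 bp
  88→100: 12 bp
  100→109: 9 bp
  109→125: 16 bp
  125→136: 11 bp
  136→147: 11 bp
  147→164: 17 bp
  164→0 (wrap): 176-164+0 = 12 bp

[8,9,9,9,9,10,10,10,11,11,11,12,12,12,16,17]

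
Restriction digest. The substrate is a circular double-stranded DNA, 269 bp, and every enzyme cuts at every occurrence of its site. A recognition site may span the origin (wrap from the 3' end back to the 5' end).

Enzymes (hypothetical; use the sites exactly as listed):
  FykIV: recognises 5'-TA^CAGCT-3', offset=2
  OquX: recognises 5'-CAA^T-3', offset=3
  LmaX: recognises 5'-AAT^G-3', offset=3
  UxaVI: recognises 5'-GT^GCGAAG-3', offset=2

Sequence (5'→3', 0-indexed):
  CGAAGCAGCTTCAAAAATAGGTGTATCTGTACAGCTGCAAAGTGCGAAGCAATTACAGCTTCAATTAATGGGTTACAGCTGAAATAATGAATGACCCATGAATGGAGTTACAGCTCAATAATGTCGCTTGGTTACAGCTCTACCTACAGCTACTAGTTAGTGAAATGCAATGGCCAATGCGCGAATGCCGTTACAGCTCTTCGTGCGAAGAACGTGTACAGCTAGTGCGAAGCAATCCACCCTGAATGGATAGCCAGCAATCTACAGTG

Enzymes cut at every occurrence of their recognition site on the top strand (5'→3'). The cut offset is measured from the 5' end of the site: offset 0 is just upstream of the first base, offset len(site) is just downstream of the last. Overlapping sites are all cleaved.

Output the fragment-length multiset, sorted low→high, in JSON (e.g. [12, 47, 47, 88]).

[1,1,3,4,4,4,5,6,6,7,7,8,8,8,8,9,9,9,11,11,12,12,12,12,13,13,14,20,32]

Per-enzyme occurrences:
  FykIV TACAGCT/2: at [29, 53, 73, 108, 132, 144, 191, 216] ⇒ [31, 55, 75, 110, 134, 146, 193, 218]
  OquX CAAT/3: at [49, 61, 115, 167, 174, 232, 257] ⇒ [52, 64, 118, 170, 177, 235, 260]
  LmaX AATG/3: at [66, 85, 89, 100, 119, 163, 168, 175, 183, 244] ⇒ [69, 88, 92, 103, 122, 166, 171, 178, 186, 247]
  UxaVI GTGCGAAG/2: at [41, 202, 224, 266] ⇒ [43, 204, 226, 268]

Pooled cuts: [31, 43, 52, 55, 64, 69, 75, 88, 92, 103, 110, 118, 122, 134, 146, 166, 170, 171, 177, 178, 186, 193, 204, 218, 226, 235, 247, 260, 268]

Fragment lengths:
  31→43: 12 bp
  43→52: 9 bp
  52→55: 3 bp
  55→64: 9 bp
  64→69: 5 bp
  69→75: 6 bp
  75→88: 13 bp
  88→92: 4 bp
  92→103: 11 bp
  103→110: 7 bp
  110→118: 8 bp
  118→122: 4 bp
  122→134: 12 bp
  134→146: 12 bp
  146→166: 20 bp
  166→170: 4 bp
  170→171: 1 bp
  171→177: 6 bp
  177→178: 1 bp
  178→186: 8 bp
  186→193: 7 bp
  193→204: 11 bp
  204→218: 14 bp
  218→226: 8 bp
  226→235: 9 bp
  235→247: 12 bp
  247→260: 13 bp
  260→268: 8 bp
  268→31 (wrap): 269-268+31 = 32 bp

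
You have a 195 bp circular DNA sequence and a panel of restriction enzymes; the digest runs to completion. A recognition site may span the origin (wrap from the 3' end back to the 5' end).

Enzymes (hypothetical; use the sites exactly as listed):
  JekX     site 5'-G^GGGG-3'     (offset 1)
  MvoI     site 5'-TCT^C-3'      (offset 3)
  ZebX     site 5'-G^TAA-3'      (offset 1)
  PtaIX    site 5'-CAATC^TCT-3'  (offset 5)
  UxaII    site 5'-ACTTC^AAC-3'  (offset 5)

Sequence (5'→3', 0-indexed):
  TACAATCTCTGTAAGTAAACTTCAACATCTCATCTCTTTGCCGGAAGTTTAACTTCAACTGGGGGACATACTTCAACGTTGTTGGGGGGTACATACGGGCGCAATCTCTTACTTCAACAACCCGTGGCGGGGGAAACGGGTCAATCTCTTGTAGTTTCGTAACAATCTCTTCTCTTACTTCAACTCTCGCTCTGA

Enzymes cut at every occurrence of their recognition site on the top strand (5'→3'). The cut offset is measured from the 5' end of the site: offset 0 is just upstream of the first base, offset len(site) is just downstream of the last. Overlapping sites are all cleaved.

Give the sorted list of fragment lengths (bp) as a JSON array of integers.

[1,1,1,1,1,3,4,5,5,5,6,7,8,8,8,8,10,12,13,14,15,17,21,21]

Scan for sites:
  JekX GGGGG/1: at [60, 83, 84, 128] ⇒ [61, 84, 85, 129]
  MvoI TCTC/3: at [5, 27, 32, 104, 144, 165, 170, 184] ⇒ [8, 30, 35, 107, 147, 168, 173, 187]
  ZebX GTAA/1: at [10, 14, 158] ⇒ [11, 15, 159]
  PtaIX CAATCTCT/5: at [2, 101, 141, 162] ⇒ [7, 106, 146, 167]
  UxaII ACTTCAAC/5: at [18, 51, 69, 110, 176] ⇒ [23, 56, 74, 115, 181]

All cut coordinates (distinct, sorted): [7, 8, 11, 15, 23, 30, 35, 56, 61, 74, 84, 85, 106, 107, 115, 129, 146, 147, 159, 167, 168, 173, 181, 187]

Fragment lengths:
  7→8: 1 bp
  8→11: 3 bp
  11→15: 4 bp
  15→23: 8 bp
  23→30: 7 bp
  30→35: 5 bp
  35→56: 21 bp
  56→61: 5 bp
  61→74: 13 bp
  74→84: 10 bp
  84→85: 1 bp
  85→106: 21 bp
  106→107: 1 bp
  107→115: 8 bp
  115→129: 14 bp
  129→146: 17 bp
  146→147: 1 bp
  147→159: 12 bp
  159→167: 8 bp
  167→168: 1 bp
  168→173: 5 bp
  173→181: 8 bp
  181→187: 6 bp
  187→7 (wrap): 195-187+7 = 15 bp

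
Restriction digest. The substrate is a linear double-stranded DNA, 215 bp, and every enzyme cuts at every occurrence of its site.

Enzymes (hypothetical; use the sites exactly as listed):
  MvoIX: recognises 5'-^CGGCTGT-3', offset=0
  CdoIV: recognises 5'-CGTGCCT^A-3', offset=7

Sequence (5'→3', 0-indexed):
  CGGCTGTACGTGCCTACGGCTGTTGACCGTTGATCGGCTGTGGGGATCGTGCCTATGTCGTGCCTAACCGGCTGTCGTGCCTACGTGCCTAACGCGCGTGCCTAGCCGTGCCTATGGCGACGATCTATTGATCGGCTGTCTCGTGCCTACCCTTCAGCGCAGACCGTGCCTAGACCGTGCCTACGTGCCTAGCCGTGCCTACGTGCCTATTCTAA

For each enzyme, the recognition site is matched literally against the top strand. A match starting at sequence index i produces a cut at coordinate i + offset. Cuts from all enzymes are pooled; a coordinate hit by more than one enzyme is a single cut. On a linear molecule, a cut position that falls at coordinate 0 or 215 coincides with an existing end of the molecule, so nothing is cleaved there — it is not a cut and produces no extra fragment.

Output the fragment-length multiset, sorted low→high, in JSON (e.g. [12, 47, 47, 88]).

[1,3,7,8,8,8,10,10,11,11,13,14,15,16,18,19,20,23]

Per-enzyme occurrences:
  MvoIX CGGCTGT/0: at [0, 16, 34, 68, 132] ⇒ [16, 34, 68, 132] (position 0 is a terminus of the linear molecule — no cut)
  CdoIV CGTGCCTA/7: at [8, 47, 58, 75, 83, 96, 106, 141, 164, 175, 183, 193, 201] ⇒ [15, 54, 65, 82, 90, 103, 113, 148, 171, 182, 190, 200, 208]

Pooled cuts: [15, 16, 34, 54, 65, 68, 82, 90, 103, 113, 132, 148, 171, 182, 190, 200, 208]

Fragments:
  [0,15): 15 bp
  [15,16): 1 bp
  [16,34): 18 bp
  [34,54): 20 bp
  [54,65): 11 bp
  [65,68): 3 bp
  [68,82): 14 bp
  [82,90): 8 bp
  [90,103): 13 bp
  [103,113): 10 bp
  [113,132): 19 bp
  [132,148): 16 bp
  [148,171): 23 bp
  [171,182): 11 bp
  [182,190): 8 bp
  [190,200): 10 bp
  [200,208): 8 bp
  [208,215): 7 bp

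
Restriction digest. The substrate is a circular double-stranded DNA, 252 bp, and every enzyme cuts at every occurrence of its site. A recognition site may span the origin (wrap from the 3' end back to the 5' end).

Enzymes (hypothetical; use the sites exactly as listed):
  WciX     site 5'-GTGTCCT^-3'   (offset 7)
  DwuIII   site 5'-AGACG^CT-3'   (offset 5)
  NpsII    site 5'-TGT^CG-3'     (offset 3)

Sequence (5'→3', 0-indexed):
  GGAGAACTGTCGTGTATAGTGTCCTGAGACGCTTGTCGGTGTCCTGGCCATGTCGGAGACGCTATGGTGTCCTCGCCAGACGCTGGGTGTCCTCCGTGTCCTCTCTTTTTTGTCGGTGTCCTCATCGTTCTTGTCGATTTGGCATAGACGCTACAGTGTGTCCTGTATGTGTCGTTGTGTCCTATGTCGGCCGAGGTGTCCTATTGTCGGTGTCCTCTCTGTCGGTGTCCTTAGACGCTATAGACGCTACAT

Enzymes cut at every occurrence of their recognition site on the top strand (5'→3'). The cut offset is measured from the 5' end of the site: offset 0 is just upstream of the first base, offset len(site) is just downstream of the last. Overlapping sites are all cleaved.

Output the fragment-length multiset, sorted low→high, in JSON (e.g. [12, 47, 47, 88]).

[4,5,5,6,6,6,8,8,8,9,9,9,9,9,9,9,11,11,11,12,12,14,15,15,16,16]

Scan for sites:
  WciX (GTGTCCT, off=7): starts [18, 38, 66, 86, 95, 115, 157, 176, 195, 209, 224] → cuts [25, 45, 73, 93, 102, 122, 164, 183, 202, 216, 231]
  DwuIII (AGACGCT, off=5): starts [26, 56, 77, 145, 232, 241] → cuts [31, 61, 82, 150, 237, 246]
  NpsII (TGTCG, off=3): starts [7, 33, 50, 110, 131, 169, 184, 204, 219] → cuts [10, 36, 53, 113, 134, 172, 187, 207, 222]

Pooled cuts: [10, 25, 31, 36, 45, 53, 61, 73, 82, 93, 102, 113, 122, 134, 150, 164, 172, 183, 187, 202, 207, 216, 222, 231, 237, 246]

Fragments:
  10→25: 15 bp
  25→31: 6 bp
  31→36: 5 bp
  36→45: 9 bp
  45→53: 8 bp
  53→61: 8 bp
  61→73: 12 bp
  73→82: 9 bp
  82→93: 11 bp
  93→102: 9 bp
  102→113: 11 bp
  113→122: 9 bp
  122→134: 12 bp
  134→150: 16 bp
  150→164: 14 bp
  164→172: 8 bp
  172→183: 11 bp
  183→187: 4 bp
  187→202: 15 bp
  202→207: 5 bp
  207→216: 9 bp
  216→222: 6 bp
  222→231: 9 bp
  231→237: 6 bp
  237→246: 9 bp
  246→10 (wrap): 252-246+10 = 16 bp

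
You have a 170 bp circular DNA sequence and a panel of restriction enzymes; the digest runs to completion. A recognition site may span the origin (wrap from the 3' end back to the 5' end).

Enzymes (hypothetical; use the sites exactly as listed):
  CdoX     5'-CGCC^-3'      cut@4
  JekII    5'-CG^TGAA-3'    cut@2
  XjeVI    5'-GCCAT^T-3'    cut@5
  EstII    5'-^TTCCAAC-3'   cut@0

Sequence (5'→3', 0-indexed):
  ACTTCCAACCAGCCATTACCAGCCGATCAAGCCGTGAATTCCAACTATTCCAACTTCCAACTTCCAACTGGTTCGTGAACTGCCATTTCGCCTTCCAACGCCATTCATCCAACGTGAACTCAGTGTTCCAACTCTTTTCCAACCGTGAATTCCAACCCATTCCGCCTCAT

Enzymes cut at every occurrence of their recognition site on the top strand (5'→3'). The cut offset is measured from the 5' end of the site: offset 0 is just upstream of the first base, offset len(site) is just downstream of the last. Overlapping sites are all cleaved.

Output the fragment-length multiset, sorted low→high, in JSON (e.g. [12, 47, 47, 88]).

Site scan:
  CdoX (CGCC, off=4): starts [88, 98, 162] → cuts [92, 102, 166]
  JekII (CGTGAA, off=2): starts [32, 73, 112, 143] → cuts [34, 75, 114, 145]
  XjeVI (GCCATT, off=5): starts [11, 81, 99] → cuts [16, 86, 104]
  EstII (TTCCAAC, off=0): starts [2, 38, 47, 54, 61, 92, 125, 136, 149] → cuts [2, 38, 47, 54, 61, 92, 125, 136, 149]

Pooled cuts: [2, 16, 34, 38, 47, 54, 61, 75, 86, 92, 102, 104, 114, 125, 136, 145, 149, 166]

Fragments:
  2→16: 14 bp
  16→34: 18 bp
  34→38: 4 bp
  38→47: 9 bp
  47→54: 7 bp
  54→61: 7 bp
  61→75: 14 bp
  75→86: 11 bp
  86→92: 6 bp
  92→102: 10 bp
  102→104: 2 bp
  104→114: 10 bp
  114→125: 11 bp
  125→136: 11 bp
  136→145: 9 bp
  145→149: 4 bp
  149→166: 17 bp
  166→2 (wrap): 170-166+2 = 6 bp

[2,4,4,6,6,7,7,9,9,10,10,11,11,11,14,14,17,18]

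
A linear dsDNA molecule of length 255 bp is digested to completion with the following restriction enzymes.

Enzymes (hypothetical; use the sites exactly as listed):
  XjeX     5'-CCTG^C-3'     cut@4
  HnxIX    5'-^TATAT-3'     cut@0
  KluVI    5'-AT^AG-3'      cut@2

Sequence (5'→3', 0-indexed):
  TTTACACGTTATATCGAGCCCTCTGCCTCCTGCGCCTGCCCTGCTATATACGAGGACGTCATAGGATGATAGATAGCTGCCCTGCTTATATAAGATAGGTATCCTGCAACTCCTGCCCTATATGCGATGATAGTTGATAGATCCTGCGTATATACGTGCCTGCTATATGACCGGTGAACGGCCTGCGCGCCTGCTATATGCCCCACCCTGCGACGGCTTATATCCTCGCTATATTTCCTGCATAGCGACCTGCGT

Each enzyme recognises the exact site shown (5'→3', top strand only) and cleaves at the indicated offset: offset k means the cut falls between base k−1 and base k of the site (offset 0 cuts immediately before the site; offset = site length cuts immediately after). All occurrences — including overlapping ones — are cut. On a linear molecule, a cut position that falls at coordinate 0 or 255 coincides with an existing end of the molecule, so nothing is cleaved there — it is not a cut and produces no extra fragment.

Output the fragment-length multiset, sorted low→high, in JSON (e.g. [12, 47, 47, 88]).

[1,1,1,2,2,3,3,3,4,5,6,7,8,8,8,8,9,9,9,10,10,10,11,11,13,14,16,18,22,23]

Per-enzyme occurrences:
  XjeX (CCTGC, off=4): starts [28, 34, 39, 80, 102, 111, 142, 158, 181, 189, 206, 236, 248] → cuts [32, 38, 43, 84, 106, 115, 146, 162, 185, 193, 210, 240, 252]
  HnxIX (TATAT, off=0): starts [9, 44, 86, 118, 148, 163, 194, 218, 229] → cuts [9, 44, 86, 118, 148, 163, 194, 218, 229]
  KluVI (ATAG, off=2): starts [60, 68, 72, 94, 129, 136, 241] → cuts [62, 70, 74, 96, 131, 138, 243]

Pooled cuts: [9, 32, 38, 43, 44, 62, 70, 74, 84, 86, 96, 106, 115, 118, 131, 138, 146, 148, 162, 163, 185, 193, 194, 210, 218, 229, 240, 243, 252]

Fragment lengths:
  [0,9): 9 bp
  [9,32): 23 bp
  [32,38): 6 bp
  [38,43): 5 bp
  [43,44): 1 bp
  [44,62): 18 bp
  [62,70): 8 bp
  [70,74): 4 bp
  [74,84): 10 bp
  [84,86): 2 bp
  [86,96): 10 bp
  [96,106): 10 bp
  [106,115): 9 bp
  [115,118): 3 bp
  [118,131): 13 bp
  [131,138): 7 bp
  [138,146): 8 bp
  [146,148): 2 bp
  [148,162): 14 bp
  [162,163): 1 bp
  [163,185): 22 bp
  [185,193): 8 bp
  [193,194): 1 bp
  [194,210): 16 bp
  [210,218): 8 bp
  [218,229): 11 bp
  [229,240): 11 bp
  [240,243): 3 bp
  [243,252): 9 bp
  [252,255): 3 bp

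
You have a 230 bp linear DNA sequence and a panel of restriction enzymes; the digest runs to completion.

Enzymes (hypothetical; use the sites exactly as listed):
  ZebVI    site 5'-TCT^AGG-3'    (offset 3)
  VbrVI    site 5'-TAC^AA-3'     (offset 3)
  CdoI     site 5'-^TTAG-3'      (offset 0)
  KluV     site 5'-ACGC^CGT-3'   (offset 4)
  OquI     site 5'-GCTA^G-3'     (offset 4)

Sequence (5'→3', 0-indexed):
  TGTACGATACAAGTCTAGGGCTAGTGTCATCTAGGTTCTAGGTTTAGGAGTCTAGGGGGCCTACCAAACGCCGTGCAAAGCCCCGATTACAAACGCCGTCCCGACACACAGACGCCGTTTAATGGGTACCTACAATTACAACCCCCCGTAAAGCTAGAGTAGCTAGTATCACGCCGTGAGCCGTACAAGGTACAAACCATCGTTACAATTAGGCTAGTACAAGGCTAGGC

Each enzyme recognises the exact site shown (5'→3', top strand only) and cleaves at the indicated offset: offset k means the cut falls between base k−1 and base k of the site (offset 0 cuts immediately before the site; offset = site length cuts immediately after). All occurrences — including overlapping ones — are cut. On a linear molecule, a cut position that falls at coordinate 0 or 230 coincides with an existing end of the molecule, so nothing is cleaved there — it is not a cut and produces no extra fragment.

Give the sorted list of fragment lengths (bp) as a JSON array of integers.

[2,3,4,4,6,6,6,7,7,7,7,8,9,9,9,10,10,12,13,17,18,18,19,19]

Per-enzyme occurrences:
  ZebVI TCTAGG/3: at [13, 29, 36, 50] ⇒ [16, 32, 39, 53]
  VbrVI TACAA/3: at [7, 87, 130, 136, 183, 190, 203, 217] ⇒ [10, 90, 133, 139, 186, 193, 206, 220]
  CdoI TTAG/0: at [43, 208] ⇒ [43, 208]
  KluV ACGCCGT/4: at [67, 92, 111, 170] ⇒ [71, 96, 115, 174]
  OquI GCTAG/4: at [19, 152, 161, 212, 223] ⇒ [23, 156, 165, 216, 227]

All cut coordinates (distinct, sorted): [10, 16, 23, 32, 39, 43, 53, 71, 90, 96, 115, 133, 139, 156, 165, 174, 186, 193, 206, 208, 216, 220, 227]

Fragment lengths:
  [0,10): 10 bp
  [10,16): 6 bp
  [16,23): 7 bp
  [23,32): 9 bp
  [32,39): 7 bp
  [39,43): 4 bp
  [43,53): 10 bp
  [53,71): 18 bp
  [71,90): 19 bp
  [90,96): 6 bp
  [96,115): 19 bp
  [115,133): 18 bp
  [133,139): 6 bp
  [139,156): 17 bp
  [156,165): 9 bp
  [165,174): 9 bp
  [174,186): 12 bp
  [186,193): 7 bp
  [193,206): 13 bp
  [206,208): 2 bp
  [208,216): 8 bp
  [216,220): 4 bp
  [220,227): 7 bp
  [227,230): 3 bp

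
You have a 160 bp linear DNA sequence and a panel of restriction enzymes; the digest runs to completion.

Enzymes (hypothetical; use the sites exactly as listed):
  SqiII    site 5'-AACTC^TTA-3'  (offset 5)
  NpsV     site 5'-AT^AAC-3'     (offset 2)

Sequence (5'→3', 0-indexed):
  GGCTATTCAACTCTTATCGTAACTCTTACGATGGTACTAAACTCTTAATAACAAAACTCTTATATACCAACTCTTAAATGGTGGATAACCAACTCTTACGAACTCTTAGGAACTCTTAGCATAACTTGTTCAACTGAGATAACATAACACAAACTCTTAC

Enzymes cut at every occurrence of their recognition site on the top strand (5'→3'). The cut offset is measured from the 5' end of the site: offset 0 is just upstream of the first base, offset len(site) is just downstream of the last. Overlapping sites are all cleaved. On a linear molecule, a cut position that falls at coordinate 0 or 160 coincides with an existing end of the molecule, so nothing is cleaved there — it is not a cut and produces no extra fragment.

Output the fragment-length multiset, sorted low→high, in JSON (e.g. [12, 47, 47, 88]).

Per-enzyme occurrences:
  SqiII AACTCTTA/5: at [8, 20, 39, 54, 68, 90, 100, 110, 151] ⇒ [13, 25, 44, 59, 73, 95, 105, 115, 156]
  NpsV ATAAC/2: at [47, 84, 120, 138, 143] ⇒ [49, 86, 122, 140, 145]

All cut coordinates (distinct, sorted): [13, 25, 44, 49, 59, 73, 86, 95, 105, 115, 122, 140, 145, 156]

Fragments:
  [0,13): 13 bp
  [13,25): 12 bp
  [25,44): 19 bp
  [44,49): 5 bp
  [49,59): 10 bp
  [59,73): 14 bp
  [73,86): 13 bp
  [86,95): 9 bp
  [95,105): 10 bp
  [105,115): 10 bp
  [115,122): 7 bp
  [122,140): 18 bp
  [140,145): 5 bp
  [145,156): 11 bp
  [156,160): 4 bp

[4,5,5,7,9,10,10,10,11,12,13,13,14,18,19]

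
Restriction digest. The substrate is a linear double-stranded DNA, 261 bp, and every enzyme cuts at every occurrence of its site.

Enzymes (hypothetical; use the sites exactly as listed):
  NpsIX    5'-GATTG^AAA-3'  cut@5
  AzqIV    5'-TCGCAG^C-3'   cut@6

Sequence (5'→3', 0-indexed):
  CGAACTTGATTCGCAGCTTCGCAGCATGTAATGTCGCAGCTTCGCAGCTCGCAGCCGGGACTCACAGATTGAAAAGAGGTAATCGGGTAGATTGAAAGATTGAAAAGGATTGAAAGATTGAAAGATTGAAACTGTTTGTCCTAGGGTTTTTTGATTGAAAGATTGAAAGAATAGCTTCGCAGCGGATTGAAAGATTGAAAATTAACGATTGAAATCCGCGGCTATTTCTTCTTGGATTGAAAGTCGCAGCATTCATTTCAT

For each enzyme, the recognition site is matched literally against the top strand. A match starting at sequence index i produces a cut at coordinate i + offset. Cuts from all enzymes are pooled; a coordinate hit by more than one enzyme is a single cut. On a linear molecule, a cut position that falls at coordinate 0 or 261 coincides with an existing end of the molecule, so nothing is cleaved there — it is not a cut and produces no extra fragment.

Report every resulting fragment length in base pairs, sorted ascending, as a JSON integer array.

Site scan:
  NpsIX (GATTGAAA, off=5): starts [66, 89, 97, 107, 115, 123, 152, 160, 184, 192, 206, 234] → cuts [71, 94, 102, 112, 120, 128, 157, 165, 189, 197, 211, 239]
  AzqIV (TCGCAGC, off=6): starts [10, 18, 33, 41, 48, 176, 243] → cuts [16, 24, 39, 47, 54, 182, 249]

All cut coordinates (distinct, sorted): [16, 24, 39, 47, 54, 71, 94, 102, 112, 120, 128, 157, 165, 182, 189, 197, 211, 239, 249]

Fragments:
  [0,16): 16 bp
  [16,24): 8 bp
  [24,39): 15 bp
  [39,47): 8 bp
  [47,54): 7 bp
  [54,71): 17 bp
  [71,94): 23 bp
  [94,102): 8 bp
  [102,112): 10 bp
  [112,120): 8 bp
  [120,128): 8 bp
  [128,157): 29 bp
  [157,165): 8 bp
  [165,182): 17 bp
  [182,189): 7 bp
  [189,197): 8 bp
  [197,211): 14 bp
  [211,239): 28 bp
  [239,249): 10 bp
  [249,261): 12 bp

[7,7,8,8,8,8,8,8,8,10,10,12,14,15,16,17,17,23,28,29]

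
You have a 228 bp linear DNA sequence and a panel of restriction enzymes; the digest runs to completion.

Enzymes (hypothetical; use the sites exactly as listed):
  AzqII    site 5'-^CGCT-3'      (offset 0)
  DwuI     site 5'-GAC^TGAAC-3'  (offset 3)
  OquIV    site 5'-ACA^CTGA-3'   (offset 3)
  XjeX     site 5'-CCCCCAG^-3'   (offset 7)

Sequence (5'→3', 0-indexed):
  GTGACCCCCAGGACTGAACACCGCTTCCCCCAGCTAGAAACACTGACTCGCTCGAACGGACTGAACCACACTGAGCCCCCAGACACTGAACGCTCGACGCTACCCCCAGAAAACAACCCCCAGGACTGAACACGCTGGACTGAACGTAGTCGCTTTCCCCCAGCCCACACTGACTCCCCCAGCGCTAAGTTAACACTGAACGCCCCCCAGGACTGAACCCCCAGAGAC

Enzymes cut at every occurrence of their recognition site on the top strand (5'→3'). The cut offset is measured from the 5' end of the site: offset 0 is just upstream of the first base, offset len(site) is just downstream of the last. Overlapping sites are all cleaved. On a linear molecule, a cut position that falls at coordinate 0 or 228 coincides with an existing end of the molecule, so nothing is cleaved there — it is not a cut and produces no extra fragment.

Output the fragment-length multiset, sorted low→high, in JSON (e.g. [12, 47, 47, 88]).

[3,3,3,3,4,5,6,6,6,7,7,8,9,9,10,11,11,12,12,12,13,13,13,13,14,15]

Per-enzyme occurrences:
  AzqII (CGCT, off=0): starts [21, 48, 90, 97, 132, 150, 182] → cuts [21, 48, 90, 97, 132, 150, 182]
  DwuI (GACTGAAC, off=3): starts [11, 58, 123, 137, 210] → cuts [14, 61, 126, 140, 213]
  OquIV (ACACTGA, off=3): starts [39, 67, 82, 166, 192] → cuts [42, 70, 85, 169, 195]
  XjeX (CCCCCAG, off=7): starts [4, 26, 75, 102, 116, 156, 175, 203, 217] → cuts [11, 33, 82, 109, 123, 163, 182, 210, 224]

Pooled cuts: [11, 14, 21, 33, 42, 48, 61, 70, 82, 85, 90, 97, 109, 123, 126, 132, 140, 150, 163, 169, 182, 195, 210, 213, 224]

Fragment lengths:
  [0,11): 11 bp
  [11,14): 3 bp
  [14,21): 7 bp
  [21,33): 12 bp
  [33,42): 9 bp
  [42,48): 6 bp
  [48,61): 13 bp
  [61,70): 9 bp
  [70,82): 12 bp
  [82,85): 3 bp
  [85,90): 5 bp
  [90,97): 7 bp
  [97,109): 12 bp
  [109,123): 14 bp
  [123,126): 3 bp
  [126,132): 6 bp
  [132,140): 8 bp
  [140,150): 10 bp
  [150,163): 13 bp
  [163,169): 6 bp
  [169,182): 13 bp
  [182,195): 13 bp
  [195,210): 15 bp
  [210,213): 3 bp
  [213,224): 11 bp
  [224,228): 4 bp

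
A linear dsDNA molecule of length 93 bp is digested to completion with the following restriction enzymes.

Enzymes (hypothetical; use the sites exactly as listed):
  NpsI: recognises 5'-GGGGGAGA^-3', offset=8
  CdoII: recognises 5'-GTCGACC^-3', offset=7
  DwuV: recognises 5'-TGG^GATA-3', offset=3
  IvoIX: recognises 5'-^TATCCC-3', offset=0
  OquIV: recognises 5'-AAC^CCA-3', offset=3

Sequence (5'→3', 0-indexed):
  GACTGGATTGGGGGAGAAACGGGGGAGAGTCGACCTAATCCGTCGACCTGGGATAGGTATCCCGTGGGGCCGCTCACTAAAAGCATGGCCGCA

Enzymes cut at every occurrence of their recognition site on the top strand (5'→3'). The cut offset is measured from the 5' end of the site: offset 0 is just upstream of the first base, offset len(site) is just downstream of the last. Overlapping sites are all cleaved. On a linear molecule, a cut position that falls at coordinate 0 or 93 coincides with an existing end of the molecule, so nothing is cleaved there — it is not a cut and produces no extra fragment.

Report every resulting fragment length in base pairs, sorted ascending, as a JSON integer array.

[3,6,7,11,13,17,36]

Scan for sites:
  NpsI (GGGGGAGA, off=8): starts [9, 20] → cuts [17, 28]
  CdoII (GTCGACC, off=7): starts [28, 41] → cuts [35, 48]
  DwuV (TGGGATA, off=3): starts [48] → cuts [51]
  IvoIX (TATCCC, off=0): starts [57] → cuts [57]
  OquIV (AACCCA, off=3): no sites

All cut coordinates (distinct, sorted): [17, 28, 35, 48, 51, 57]

Fragment lengths:
  [0,17): 17 bp
  [17,28): 11 bp
  [28,35): 7 bp
  [35,48): 13 bp
  [48,51): 3 bp
  [51,57): 6 bp
  [57,93): 36 bp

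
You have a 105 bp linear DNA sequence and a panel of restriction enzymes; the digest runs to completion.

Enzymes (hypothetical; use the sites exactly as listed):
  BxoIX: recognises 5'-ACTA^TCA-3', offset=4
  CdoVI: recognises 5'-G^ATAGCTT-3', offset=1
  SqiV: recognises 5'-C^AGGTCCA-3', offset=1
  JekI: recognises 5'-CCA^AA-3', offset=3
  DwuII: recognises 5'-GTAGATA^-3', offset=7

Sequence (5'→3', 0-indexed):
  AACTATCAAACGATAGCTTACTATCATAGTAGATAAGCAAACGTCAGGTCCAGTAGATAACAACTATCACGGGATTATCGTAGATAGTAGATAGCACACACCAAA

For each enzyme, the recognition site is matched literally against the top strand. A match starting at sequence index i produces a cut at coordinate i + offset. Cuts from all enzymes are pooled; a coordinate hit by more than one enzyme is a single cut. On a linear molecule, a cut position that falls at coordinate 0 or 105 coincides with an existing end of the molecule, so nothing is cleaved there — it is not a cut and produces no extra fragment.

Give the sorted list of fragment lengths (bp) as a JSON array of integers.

[2,5,7,7,7,10,10,11,12,14,20]

Per-enzyme occurrences:
  BxoIX ACTATCA/4: at [1, 19, 62] ⇒ [5, 23, 66]
  CdoVI GATAGCTT/1: at [11] ⇒ [12]
  SqiV CAGGTCCA/1: at [44] ⇒ [45]
  JekI CCAAA/3: at [100] ⇒ [103]
  DwuII GTAGATA/7: at [28, 52, 79, 86] ⇒ [35, 59, 86, 93]

All cut coordinates (distinct, sorted): [5, 12, 23, 35, 45, 59, 66, 86, 93, 103]

Fragments:
  [0,5): 5 bp
  [5,12): 7 bp
  [12,23): 11 bp
  [23,35): 12 bp
  [35,45): 10 bp
  [45,59): 14 bp
  [59,66): 7 bp
  [66,86): 20 bp
  [86,93): 7 bp
  [93,103): 10 bp
  [103,105): 2 bp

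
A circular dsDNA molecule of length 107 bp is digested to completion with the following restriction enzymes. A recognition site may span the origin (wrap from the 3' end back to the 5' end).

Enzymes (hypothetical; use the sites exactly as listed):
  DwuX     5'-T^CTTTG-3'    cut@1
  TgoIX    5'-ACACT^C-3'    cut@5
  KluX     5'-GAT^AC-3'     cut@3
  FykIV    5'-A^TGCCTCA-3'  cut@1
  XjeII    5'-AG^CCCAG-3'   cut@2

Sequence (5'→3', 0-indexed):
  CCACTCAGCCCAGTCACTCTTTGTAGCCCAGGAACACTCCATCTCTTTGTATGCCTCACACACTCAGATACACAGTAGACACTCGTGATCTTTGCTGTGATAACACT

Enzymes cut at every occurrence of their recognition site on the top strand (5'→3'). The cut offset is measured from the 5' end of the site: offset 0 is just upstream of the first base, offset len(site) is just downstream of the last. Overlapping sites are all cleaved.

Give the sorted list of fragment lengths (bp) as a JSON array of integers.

[5,6,6,7,8,8,10,12,13,14,18]

Site scan:
  DwuX TCTTTG/1: at [17, 43, 88] ⇒ [18, 44, 89]
  TgoIX ACACTC/5: at [33, 59, 78, 102] ⇒ [0, 38, 64, 83]
  KluX GATAC/3: at [66] ⇒ [69]
  FykIV ATGCCTCA/1: at [50] ⇒ [51]
  XjeII AGCCCAG/2: at [6, 24] ⇒ [8, 26]

Pooled cuts: [0, 8, 18, 26, 38, 44, 51, 64, 69, 83, 89]

Fragment lengths:
  0→8: 8 bp
  8→18: 10 bp
  18→26: 8 bp
  26→38: 12 bp
  38→44: 6 bp
  44→51: 7 bp
  51→64: 13 bp
  64→69: 5 bp
  69→83: 14 bp
  83→89: 6 bp
  89→0 (wrap): 107-89+0 = 18 bp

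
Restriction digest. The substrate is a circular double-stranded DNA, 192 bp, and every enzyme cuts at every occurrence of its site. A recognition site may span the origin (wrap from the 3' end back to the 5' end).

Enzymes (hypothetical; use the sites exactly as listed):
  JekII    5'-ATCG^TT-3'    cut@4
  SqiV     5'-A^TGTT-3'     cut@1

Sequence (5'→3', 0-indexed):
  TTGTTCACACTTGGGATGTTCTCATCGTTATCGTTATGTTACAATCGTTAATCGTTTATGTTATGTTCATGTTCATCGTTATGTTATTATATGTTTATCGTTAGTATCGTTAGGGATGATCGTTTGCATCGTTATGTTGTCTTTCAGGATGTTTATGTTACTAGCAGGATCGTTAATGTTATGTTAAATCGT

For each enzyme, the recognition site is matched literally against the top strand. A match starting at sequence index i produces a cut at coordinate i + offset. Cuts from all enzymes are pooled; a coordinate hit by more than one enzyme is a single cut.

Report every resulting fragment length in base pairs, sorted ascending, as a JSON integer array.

[3,3,3,4,4,5,5,6,6,6,7,9,9,9,9,10,10,11,11,13,15,17,17]

Site scan:
  JekII (ATCGTT, off=4): starts [23, 29, 43, 50, 74, 96, 105, 118, 127, 168, 187] → cuts [27, 33, 47, 54, 78, 100, 109, 122, 131, 172, 191]
  SqiV (ATGTT, off=1): starts [15, 35, 57, 62, 68, 80, 90, 133, 148, 154, 175, 180] → cuts [16, 36, 58, 63, 69, 81, 91, 134, 149, 155, 176, 181]

Pooled cuts: [16, 27, 33, 36, 47, 54, 58, 63, 69, 78, 81, 91, 100, 109, 122, 131, 134, 149, 155, 172, 176, 181, 191]

Fragments:
  16→27: 11 bp
  27→33: 6 bp
  33→36: 3 bp
  36→47: 11 bp
  47→54: 7 bp
  54→58: 4 bp
  58→63: 5 bp
  63→69: 6 bp
  69→78: 9 bp
  78→81: 3 bp
  81→91: 10 bp
  91→100: 9 bp
  100→109: 9 bp
  109→122: 13 bp
  122→131: 9 bp
  131→134: 3 bp
  134→149: 15 bp
  149→155: 6 bp
  155→172: 17 bp
  172→176: 4 bp
  176→181: 5 bp
  181→191: 10 bp
  191→16 (wrap): 192-191+16 = 17 bp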